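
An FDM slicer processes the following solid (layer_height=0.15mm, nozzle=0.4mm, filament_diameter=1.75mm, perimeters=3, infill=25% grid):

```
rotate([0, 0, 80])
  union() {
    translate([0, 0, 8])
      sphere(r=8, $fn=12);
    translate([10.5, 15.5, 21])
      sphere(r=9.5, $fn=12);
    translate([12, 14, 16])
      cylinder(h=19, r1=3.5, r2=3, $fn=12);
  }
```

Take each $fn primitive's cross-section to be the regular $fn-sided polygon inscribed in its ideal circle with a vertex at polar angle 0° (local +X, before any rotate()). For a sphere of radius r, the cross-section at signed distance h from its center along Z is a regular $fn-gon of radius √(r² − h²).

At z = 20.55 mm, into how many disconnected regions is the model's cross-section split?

1

At z = 20.55 mm: the sphere does not reach this height (|z−center|=12.550 > r=8); the sphere at (10.5, 15.5): section is a regular 12-gon, circumradius = √(r²−h²) = √(9.5²−0.45²) = 9.489; the cone at (12, 14) (r1=3.5→r2=3) has section circumradius 3.380 here — a regular 12-gon; Combining (union): the cone at (12, 14) lies entirely inside the r=9.5 sphere at (10.5, 15.5), so the union is just the r=9.5 sphere at (10.5, 15.5) — 1 connected region; (whole slice rotated 80° about Z — lengths, areas and connectivity unchanged). The result has 1 disconnected region.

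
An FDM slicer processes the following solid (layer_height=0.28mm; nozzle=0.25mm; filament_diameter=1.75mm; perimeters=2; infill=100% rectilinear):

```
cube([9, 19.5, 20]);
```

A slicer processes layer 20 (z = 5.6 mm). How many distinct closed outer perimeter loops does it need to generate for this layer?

1

At z = 5.6 mm: the cube (footprint 9×19.5) is included at this height. The result has 1 disconnected region.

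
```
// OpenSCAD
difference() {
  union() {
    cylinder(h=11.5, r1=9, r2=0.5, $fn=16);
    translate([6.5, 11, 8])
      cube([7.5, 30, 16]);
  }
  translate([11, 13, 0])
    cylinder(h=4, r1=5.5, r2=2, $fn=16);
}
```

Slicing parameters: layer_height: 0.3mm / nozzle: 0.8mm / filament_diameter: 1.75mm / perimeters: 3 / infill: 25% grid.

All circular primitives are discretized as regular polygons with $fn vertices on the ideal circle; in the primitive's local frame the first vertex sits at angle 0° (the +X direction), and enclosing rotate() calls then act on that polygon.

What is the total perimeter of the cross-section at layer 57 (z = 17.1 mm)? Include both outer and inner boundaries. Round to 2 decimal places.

75.00 mm

At z = 17.1 mm: the cone is not intersected at this z (z outside [0, 11.5]); the cube at (6.5, 11) is present — its section is the full 7.5×30 rectangle (perimeter 75.00 mm); Taking the union: only the 7.5×30 cube at (6.5, 11) is present, so the union is just that shape — boundary = 75.00 mm; the cone at (11, 13) is absent (z outside [0, 4]); Taking the first minus the rest: none of the subtracted shapes is present at this height, so the result so far is unchanged — boundary = 75.00 mm. Overall, the cross-section is a single solid region. Total boundary length (outer) = 75.00 mm.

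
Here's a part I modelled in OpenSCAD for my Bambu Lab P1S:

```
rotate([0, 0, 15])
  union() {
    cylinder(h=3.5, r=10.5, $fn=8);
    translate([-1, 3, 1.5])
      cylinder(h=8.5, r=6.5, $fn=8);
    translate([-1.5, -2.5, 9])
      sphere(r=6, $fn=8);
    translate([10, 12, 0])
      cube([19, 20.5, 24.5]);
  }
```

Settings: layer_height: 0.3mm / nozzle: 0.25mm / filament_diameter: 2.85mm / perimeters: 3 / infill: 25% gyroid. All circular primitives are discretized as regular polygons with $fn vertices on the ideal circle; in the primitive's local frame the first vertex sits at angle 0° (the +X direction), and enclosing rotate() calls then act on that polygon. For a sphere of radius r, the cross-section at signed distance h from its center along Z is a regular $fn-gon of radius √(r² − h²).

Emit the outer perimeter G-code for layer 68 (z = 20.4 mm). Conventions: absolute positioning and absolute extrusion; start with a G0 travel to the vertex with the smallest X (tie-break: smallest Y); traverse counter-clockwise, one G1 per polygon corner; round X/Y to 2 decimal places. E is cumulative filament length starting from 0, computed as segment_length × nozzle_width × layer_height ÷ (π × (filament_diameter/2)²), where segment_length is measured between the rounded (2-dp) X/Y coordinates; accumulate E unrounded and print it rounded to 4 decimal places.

G0 X1.25 Y33.98 Z20.40
G1 X6.55 Y14.18 E0.2410
G1 X24.91 Y19.10 E0.4644
G1 X19.60 Y38.90 E0.7054
G1 X1.25 Y33.98 E0.9288

At z = 20.4 mm: the cylinder is not intersected at this z (z outside [0, 3.5]); the cylinder at (-1, 3) is not intersected at this z (z outside [1.5, 10]); the sphere at (-1.5, -2.5) is not intersected at this z (|z−center|=11.400 > r=6); the cube at (10, 12) (footprint 19×20.5) is included at this height; Merging all regions: only the 19×20.5 cube at (10, 12) is present, so the union is just that shape — 1 connected region; (whole slice rotated 15° about Z — lengths, areas and connectivity unchanged). The outline is a single polygon with 4 vertices. Extrusion per mm of travel: 0.25 × 0.3 / (π × 1.425²) = 0.011757. Accumulating E over each segment gives final E = 0.9288.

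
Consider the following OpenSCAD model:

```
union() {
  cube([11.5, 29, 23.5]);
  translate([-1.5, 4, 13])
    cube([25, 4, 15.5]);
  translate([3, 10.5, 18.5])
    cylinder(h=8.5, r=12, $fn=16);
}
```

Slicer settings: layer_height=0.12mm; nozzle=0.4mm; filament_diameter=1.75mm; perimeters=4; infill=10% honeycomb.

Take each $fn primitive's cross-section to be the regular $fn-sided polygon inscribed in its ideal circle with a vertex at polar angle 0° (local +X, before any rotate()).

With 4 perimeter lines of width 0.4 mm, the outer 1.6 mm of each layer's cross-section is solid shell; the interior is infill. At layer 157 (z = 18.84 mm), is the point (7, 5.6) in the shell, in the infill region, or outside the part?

At z = 18.84 mm: the cube is present — its section is the full 11.5×29 rectangle; the cube at (-1.5, 4) is present — its section is the full 25×4 rectangle; the cylinder at (3, 10.5): section is a regular 16-gon, circumradius r=12; Merging all regions: the regions partially overlap (shared area 305.58 mm²), so overlapping operands fuse into one piece — 1 connected region. Overall, the cross-section is a single solid region. The nearest boundary edge runs (12.81, 4.00)→(11.50, 2.04); distance from the point to it = 5.72 mm. The point is inside the cross-section and 5.72 mm from the nearest boundary — more than the 1.6 mm shell width (4 × 0.4), so it's in the infill interior.

infill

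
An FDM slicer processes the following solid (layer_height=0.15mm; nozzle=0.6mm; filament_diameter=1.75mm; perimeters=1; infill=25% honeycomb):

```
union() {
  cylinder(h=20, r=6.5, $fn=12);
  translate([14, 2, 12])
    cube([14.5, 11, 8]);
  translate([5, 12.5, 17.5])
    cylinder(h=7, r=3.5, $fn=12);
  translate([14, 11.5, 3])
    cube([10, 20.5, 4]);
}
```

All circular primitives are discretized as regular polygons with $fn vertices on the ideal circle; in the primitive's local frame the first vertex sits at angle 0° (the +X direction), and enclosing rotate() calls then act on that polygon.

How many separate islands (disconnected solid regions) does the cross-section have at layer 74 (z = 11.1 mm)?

1

At z = 11.1 mm: the r=6.5 cylinder gives a regular 12-gon of circumradius 6.5 (constant along its height); the cube at (14, 2) does not reach this height (z outside [12, 20]); the cylinder at (5, 12.5) is not intersected at this z (z outside [17.5, 24.5]); the cube at (14, 11.5) does not reach this height (z outside [3, 7]); Merging all regions: only the r=6.5 cylinder is present, so the union is just that shape — 1 connected region. Overall, the cross-section is a single solid region. Island count = 1.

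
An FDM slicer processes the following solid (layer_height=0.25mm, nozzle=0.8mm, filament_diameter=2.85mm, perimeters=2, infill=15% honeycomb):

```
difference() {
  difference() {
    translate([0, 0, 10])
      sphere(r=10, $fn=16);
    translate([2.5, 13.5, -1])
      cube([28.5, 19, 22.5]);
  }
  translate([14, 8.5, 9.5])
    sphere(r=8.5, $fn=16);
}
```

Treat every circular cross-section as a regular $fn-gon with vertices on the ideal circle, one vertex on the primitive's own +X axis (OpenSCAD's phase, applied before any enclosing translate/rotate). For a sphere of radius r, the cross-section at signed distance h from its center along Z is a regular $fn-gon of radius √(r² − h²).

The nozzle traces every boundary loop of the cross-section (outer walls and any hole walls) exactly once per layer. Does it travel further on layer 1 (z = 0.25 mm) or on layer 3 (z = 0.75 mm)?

layer 3 (z = 0.75 mm)

Layer 1 (z = 0.25): the sphere: section is a regular 16-gon, circumradius = √(r²−h²) = √(10²−9.75²) = 2.222 (perimeter = 2·16·2.222·sin(180°/16) = 13.87 mm); the cube at (2.5, 13.5) (footprint 28.5×19) is included at this height (perimeter 95.00 mm); Subtracting the remaining from the first: starting from the r=10 sphere, the 28.5×19 cube at (2.5, 13.5) misses the remaining region (no effect) — boundary = 13.87 mm; the sphere at (14, 8.5) is not intersected at this z (|z−center|=9.250 > r=8.5); Subtracting the remaining from the first: none of the subtracted shapes is present at this height, so the result so far is unchanged — boundary = 13.87 mm. So its perimeter = 13.87 mm. Layer 3 (z = 0.75): the sphere: section is a regular 16-gon, circumradius = √(r²−h²) = √(10²−9.25²) = 3.800 (perimeter = 2·16·3.800·sin(180°/16) = 23.72 mm); the cube at (2.5, 13.5) is present — its section is the full 28.5×19 rectangle (perimeter 95.00 mm); Subtracting the remaining from the first: starting from the r=10 sphere, the 28.5×19 cube at (2.5, 13.5) misses the remaining region (no effect) — boundary = 23.72 mm; the sphere at (14, 8.5) does not reach this height (|z−center|=8.750 > r=8.5); Subtracting the remaining from the first: none of the subtracted shapes is present at this height, so that combined region is unchanged — boundary = 23.72 mm. So its perimeter = 23.72 mm. Layer 3 is larger (23.72 vs 13.87 mm).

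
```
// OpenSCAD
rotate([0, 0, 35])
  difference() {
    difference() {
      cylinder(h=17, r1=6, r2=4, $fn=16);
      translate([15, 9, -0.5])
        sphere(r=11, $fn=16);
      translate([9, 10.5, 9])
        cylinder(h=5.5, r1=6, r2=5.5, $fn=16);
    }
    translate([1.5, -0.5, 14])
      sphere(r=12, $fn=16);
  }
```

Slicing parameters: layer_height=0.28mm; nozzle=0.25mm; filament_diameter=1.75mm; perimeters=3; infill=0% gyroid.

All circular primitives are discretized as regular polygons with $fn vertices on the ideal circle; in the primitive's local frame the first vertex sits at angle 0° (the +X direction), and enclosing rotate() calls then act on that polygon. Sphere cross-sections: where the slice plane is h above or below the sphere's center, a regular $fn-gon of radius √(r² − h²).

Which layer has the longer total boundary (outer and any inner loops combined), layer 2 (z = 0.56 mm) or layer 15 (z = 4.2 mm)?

Layer 2 (z = 0.56): the cone contributes a regular 16-gon of circumradius 5.934 (interpolated between r1=6 and r2=4 at t=0.033) (perimeter = 2·16·5.934·sin(180°/16) = 37.05 mm); the r=11 sphere at (15, 9) contributes a regular 16-gon of circumradius √(11²−1.06²) = 10.949 (perimeter = 2·16·10.949·sin(180°/16) = 68.35 mm); the cone at (9, 10.5) is absent (z outside [9, 14.5]); Subtracting the remaining from the first: starting from the cone, the r=11 sphere at (15, 9) misses the remaining region (no effect) — boundary = 37.05 mm; the sphere at (1.5, -0.5) is absent (|z−center|=13.440 > r=12); After the difference (first − rest): none of the subtracted shapes is present at this height, so the result so far is unchanged — boundary = 37.05 mm; (rotated 35° about Z; rotation is an isometry so areas/perimeters/island counts are preserved). So its perimeter = 37.05 mm. Layer 15 (z = 4.2): the cone contributes a regular 16-gon of circumradius 5.506 (interpolated between r1=6 and r2=4 at t=0.247) (perimeter = 2·16·5.506·sin(180°/16) = 34.37 mm); the r=11 sphere at (15, 9) contributes a regular 16-gon of circumradius √(11²−4.7²) = 9.945 (perimeter = 2·16·9.945·sin(180°/16) = 62.09 mm); the cone at (9, 10.5) is absent (z outside [9, 14.5]); Taking the first minus the rest: starting from the cone, the r=11 sphere at (15, 9) misses the remaining region (no effect) — boundary = 34.37 mm; the sphere at (1.5, -0.5): section is a regular 16-gon, circumradius = √(r²−h²) = √(12²−9.8²) = 6.925 (perimeter = 2·16·6.925·sin(180°/16) = 43.23 mm); Subtracting the remaining from the first: starting from that combined region, the r=12 sphere at (1.5, -0.5) partially overlaps it — only the 92.09 mm² overlap (of its 146.83 mm²) is removed, clipping the outline — boundary = 10.09 mm; (rotated 35° about Z; rotation is an isometry so areas/perimeters/island counts are preserved). So its perimeter = 10.09 mm. Layer 2 is larger (37.05 vs 10.09 mm).

layer 2 (z = 0.56 mm)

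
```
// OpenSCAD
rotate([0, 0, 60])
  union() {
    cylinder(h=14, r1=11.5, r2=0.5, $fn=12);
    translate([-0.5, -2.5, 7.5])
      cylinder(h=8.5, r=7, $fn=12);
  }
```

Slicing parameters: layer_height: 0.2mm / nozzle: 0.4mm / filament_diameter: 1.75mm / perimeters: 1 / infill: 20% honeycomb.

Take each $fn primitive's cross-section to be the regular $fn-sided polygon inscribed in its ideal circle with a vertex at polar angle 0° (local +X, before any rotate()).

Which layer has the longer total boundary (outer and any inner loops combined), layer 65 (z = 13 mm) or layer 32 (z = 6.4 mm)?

layer 65 (z = 13 mm)

Layer 65 (z = 13): the cone contributes a regular 12-gon of circumradius 1.286 (interpolated between r1=11.5 and r2=0.5 at t=0.929) (perimeter = 2·12·1.286·sin(180°/12) = 7.99 mm); the r=7 cylinder at (-0.5, -2.5) gives a regular 12-gon of circumradius 7 (constant along its height) (perimeter = 2·12·7.000·sin(180°/12) = 43.48 mm); Combining (union): the cone lies entirely inside the r=7 cylinder at (-0.5, -2.5), so the union is just the r=7 cylinder at (-0.5, -2.5) — boundary = 43.48 mm; (rotated 60° about Z; rotation is an isometry so areas/perimeters/island counts are preserved). So its perimeter = 43.48 mm. Layer 32 (z = 6.4): the cone (r1=11.5→r2=0.5) has section circumradius 6.471 here — a regular 12-gon (perimeter = 2·12·6.471·sin(180°/12) = 40.20 mm); the cylinder at (-0.5, -2.5) does not reach this height (z outside [7.5, 16]); Combining (union): only the cone is present, so the union is just that shape — boundary = 40.20 mm; (whole slice rotated 60° about Z — lengths, areas and connectivity unchanged). So its perimeter = 40.20 mm. Layer 65 is larger (43.48 vs 40.20 mm).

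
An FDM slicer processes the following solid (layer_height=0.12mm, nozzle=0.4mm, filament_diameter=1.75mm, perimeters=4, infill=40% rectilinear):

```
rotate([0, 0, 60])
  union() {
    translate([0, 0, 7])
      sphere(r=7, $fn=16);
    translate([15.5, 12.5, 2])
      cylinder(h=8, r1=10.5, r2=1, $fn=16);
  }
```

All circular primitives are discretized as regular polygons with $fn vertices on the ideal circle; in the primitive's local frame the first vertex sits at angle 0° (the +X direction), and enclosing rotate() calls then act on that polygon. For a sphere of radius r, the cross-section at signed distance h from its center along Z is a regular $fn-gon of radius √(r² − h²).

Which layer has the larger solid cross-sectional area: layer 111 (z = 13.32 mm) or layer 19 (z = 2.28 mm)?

layer 19 (z = 2.28 mm)

Layer 111 (z = 13.32): the r=7 sphere contributes a regular 16-gon of circumradius √(7²−6.32²) = 3.010 (area = (16/2)·3.010²·sin(360°/16) = 27.73 mm²); the cone at (15.5, 12.5) does not reach this height (z outside [2, 10]); Combining (union): only the r=7 sphere is present, so the union is just that shape — area = 27.73 mm²; (rotated 60° about Z; rotation is an isometry so areas/perimeters/island counts are preserved). So its area = 27.73 mm². Layer 19 (z = 2.28): the r=7 sphere contributes a regular 16-gon of circumradius √(7²−4.72²) = 5.169 (area = (16/2)·5.169²·sin(360°/16) = 81.81 mm²); the cone at (15.5, 12.5) (r1=10.5→r2=1) has section circumradius 10.168 here — a regular 16-gon (area = (16/2)·10.168²·sin(360°/16) = 316.49 mm²); Taking the union: the 2 present regions are separate (no shared area or edge), so areas and boundary lengths simply add and each stays a separate island — area = 398.30 mm²; (whole slice rotated 60° about Z — lengths, areas and connectivity unchanged). So its area = 398.30 mm². Layer 19 is larger (398.30 vs 27.73 mm²).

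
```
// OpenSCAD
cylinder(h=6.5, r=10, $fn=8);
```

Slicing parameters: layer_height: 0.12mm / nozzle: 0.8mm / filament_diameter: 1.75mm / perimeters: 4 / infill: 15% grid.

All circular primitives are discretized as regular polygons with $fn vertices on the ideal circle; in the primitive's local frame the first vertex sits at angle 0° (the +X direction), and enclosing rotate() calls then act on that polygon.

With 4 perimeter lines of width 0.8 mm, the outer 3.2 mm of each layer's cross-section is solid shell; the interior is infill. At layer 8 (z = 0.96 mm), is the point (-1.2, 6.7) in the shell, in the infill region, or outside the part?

At z = 0.96 mm: the cylinder: section is a regular 8-gon, circumradius r=10. Overall, the cross-section is a single solid region. The nearest boundary edge runs (0.00, 10.00)→(-7.07, 7.07); distance from the point to it = 2.59 mm. The point is inside the cross-section, 2.59 mm from the nearest boundary — within the 3.2 mm shell band (4 × 0.8).

shell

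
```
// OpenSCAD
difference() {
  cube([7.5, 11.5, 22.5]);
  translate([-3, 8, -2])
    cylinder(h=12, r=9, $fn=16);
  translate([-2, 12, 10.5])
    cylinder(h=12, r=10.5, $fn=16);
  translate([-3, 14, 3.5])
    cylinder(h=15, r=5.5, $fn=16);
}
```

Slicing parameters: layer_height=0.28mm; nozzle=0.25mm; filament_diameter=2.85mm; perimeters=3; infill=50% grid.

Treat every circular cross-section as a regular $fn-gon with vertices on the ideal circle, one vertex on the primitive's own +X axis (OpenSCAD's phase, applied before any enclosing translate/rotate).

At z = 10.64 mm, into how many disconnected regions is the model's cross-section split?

At z = 10.64 mm: the 7.5×11.5 cube contributes its full rectangle; the cylinder at (-3, 8) does not reach this height (z outside [-2, 10]); the r=10.5 cylinder at (-2, 12) contributes a regular 16-gon of circumradius 10.5; the r=5.5 cylinder at (-3, 14) gives a regular 16-gon of circumradius 5.5 (constant along its height); After the difference (first − rest): starting from the 7.5×11.5 cube, the r=10.5 cylinder at (-2, 12) partially overlaps it — only the 57.59 mm² overlap (of its 337.53 mm²) is removed, clipping the outline; the r=5.5 cylinder at (-3, 14) misses the remaining region (no effect) — 1 connected region. The result has 1 disconnected region.

1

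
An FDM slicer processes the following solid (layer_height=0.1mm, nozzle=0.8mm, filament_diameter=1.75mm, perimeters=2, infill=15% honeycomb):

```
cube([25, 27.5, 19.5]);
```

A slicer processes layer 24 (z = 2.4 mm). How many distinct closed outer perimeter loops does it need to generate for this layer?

1

At z = 2.4 mm: the cube (footprint 25×27.5) is included at this height. The result has 1 disconnected region.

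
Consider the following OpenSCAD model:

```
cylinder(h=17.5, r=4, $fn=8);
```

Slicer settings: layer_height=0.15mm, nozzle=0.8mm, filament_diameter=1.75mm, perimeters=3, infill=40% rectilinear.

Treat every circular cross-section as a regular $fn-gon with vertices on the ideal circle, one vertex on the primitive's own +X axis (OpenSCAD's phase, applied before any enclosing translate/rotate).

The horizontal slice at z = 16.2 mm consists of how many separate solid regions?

At z = 16.2 mm: the r=4 cylinder gives a regular 8-gon of circumradius 4 (constant along its height). The result has 1 disconnected region.

1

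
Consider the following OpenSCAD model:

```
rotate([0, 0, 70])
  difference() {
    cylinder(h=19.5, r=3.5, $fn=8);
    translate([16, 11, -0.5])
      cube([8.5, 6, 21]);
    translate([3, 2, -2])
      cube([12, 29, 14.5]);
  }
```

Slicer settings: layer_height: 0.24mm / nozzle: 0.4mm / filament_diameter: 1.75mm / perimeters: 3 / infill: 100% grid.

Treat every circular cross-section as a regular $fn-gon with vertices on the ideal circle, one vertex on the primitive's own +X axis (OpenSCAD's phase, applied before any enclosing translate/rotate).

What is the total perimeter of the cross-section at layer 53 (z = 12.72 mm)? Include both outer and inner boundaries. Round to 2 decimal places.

21.43 mm

At z = 12.72 mm: the r=3.5 cylinder gives a regular 8-gon of circumradius 3.5 (constant along its height) (perimeter = 2·8·3.500·sin(180°/8) = 21.43 mm); the cube at (16, 11) (footprint 8.5×6) is included at this height (perimeter 29.00 mm); the cube at (3, 2) does not reach this height (z outside [-2, 12.5]); After the difference (first − rest): starting from the r=3.5 cylinder, the 8.5×6 cube at (16, 11) misses the remaining region (no effect) — boundary = 21.43 mm; (rotated 70° about Z; rotation is an isometry so areas/perimeters/island counts are preserved). Overall, the cross-section is a single solid region. Total boundary length (outer) = 21.43 mm.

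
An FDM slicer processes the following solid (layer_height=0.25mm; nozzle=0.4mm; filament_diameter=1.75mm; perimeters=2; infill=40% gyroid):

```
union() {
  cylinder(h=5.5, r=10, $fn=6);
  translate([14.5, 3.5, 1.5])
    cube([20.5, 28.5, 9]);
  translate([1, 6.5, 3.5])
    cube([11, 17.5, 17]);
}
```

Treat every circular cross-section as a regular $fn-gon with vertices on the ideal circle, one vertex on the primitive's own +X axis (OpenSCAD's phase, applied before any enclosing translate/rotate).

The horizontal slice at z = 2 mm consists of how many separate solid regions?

2

At z = 2 mm: the r=10 cylinder gives a regular 6-gon of circumradius 10 (constant along its height); the cube at (14.5, 3.5) is present — its section is the full 20.5×28.5 rectangle; the cube at (1, 6.5) is not intersected at this z (z outside [3.5, 20.5]); Combining (union): the 2 present regions are separate (no shared area or edge), so areas and boundary lengths simply add and each stays a separate island — 2 connected regions. The result has 2 disconnected regions.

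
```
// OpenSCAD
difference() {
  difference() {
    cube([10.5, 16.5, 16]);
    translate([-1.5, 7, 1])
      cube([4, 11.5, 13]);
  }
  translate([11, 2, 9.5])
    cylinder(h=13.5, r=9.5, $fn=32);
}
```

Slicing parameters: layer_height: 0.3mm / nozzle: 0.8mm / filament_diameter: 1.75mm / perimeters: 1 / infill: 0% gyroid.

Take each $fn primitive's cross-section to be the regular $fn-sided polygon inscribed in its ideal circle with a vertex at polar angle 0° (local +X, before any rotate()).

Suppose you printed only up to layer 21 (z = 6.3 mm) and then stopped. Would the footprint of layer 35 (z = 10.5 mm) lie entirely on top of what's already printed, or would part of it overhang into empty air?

entirely on top

Compare the two slices. At z = 6.3: the cube (footprint 10.5×16.5) is included at this height (area 173.25 mm²); the cube at (-1.5, 7) (footprint 4×11.5) is included at this height (area 46.00 mm²); Taking the first minus the rest: starting from the 10.5×16.5 cube (173.25 mm²), the 4×11.5 cube at (-1.5, 7) partially overlaps it — only the 23.75 mm² overlap (of its 46.00 mm²) is removed, clipping the outline — area = 149.50 mm²; the cylinder at (11, 2) does not reach this height (z outside [9.5, 23]); Taking the first minus the rest: none of the subtracted shapes is present at this height, so the result so far is unchanged — area = 149.50 mm². At z = 10.5: the cube is present — its section is the full 10.5×16.5 rectangle (area 173.25 mm²); the cube at (-1.5, 7) (footprint 4×11.5) is included at this height (area 46.00 mm²); Taking the first minus the rest: starting from the 10.5×16.5 cube (173.25 mm²), the 4×11.5 cube at (-1.5, 7) partially overlaps it — only the 23.75 mm² overlap (of its 46.00 mm²) is removed, clipping the outline — area = 149.50 mm²; the r=9.5 cylinder at (11, 2) contributes a regular 32-gon of circumradius 9.5 (area = (32/2)·9.500²·sin(360°/32) = 281.71 mm²); After the difference (first − rest): starting from that combined region (149.50 mm²), the r=9.5 cylinder at (11, 2) partially overlaps it — only the 83.49 mm² overlap (of its 281.71 mm²) is removed, clipping the outline — area = 66.01 mm². Checking containment: the cross-section at z = 10.5 is a subset of the cross-section at z = 6.3.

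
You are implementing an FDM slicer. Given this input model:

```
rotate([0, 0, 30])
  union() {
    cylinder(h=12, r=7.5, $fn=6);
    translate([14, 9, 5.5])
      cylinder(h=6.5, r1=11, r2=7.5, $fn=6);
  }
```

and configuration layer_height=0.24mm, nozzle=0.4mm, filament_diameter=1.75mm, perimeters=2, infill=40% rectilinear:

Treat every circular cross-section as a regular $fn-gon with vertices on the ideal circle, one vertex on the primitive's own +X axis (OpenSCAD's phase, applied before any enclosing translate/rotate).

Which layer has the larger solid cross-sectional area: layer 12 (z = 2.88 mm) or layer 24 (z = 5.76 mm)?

layer 24 (z = 5.76 mm)

Layer 12 (z = 2.88): the r=7.5 cylinder contributes a regular 6-gon of circumradius 7.5 (area = (6/2)·7.500²·sin(360°/6) = 146.14 mm²); the cone at (14, 9) does not reach this height (z outside [5.5, 12]); Merging all regions: only the r=7.5 cylinder is present, so the union is just that shape — area = 146.14 mm²; (rotated 30° about Z; rotation is an isometry so areas/perimeters/island counts are preserved). So its area = 146.14 mm². Layer 24 (z = 5.76): the r=7.5 cylinder contributes a regular 6-gon of circumradius 7.5 (area = (6/2)·7.500²·sin(360°/6) = 146.14 mm²); the cone at (14, 9) contributes a regular 6-gon of circumradius 10.860 (interpolated between r1=11 and r2=7.5 at t=0.040) (area = (6/2)·10.860²·sin(360°/6) = 306.42 mm²); Merging all regions: the 2 present regions are separate (no shared area or edge), so areas and boundary lengths simply add and each stays a separate island — area = 452.56 mm²; (rotated 30° about Z; rotation is an isometry so areas/perimeters/island counts are preserved). So its area = 452.56 mm². Layer 24 is larger (452.56 vs 146.14 mm²).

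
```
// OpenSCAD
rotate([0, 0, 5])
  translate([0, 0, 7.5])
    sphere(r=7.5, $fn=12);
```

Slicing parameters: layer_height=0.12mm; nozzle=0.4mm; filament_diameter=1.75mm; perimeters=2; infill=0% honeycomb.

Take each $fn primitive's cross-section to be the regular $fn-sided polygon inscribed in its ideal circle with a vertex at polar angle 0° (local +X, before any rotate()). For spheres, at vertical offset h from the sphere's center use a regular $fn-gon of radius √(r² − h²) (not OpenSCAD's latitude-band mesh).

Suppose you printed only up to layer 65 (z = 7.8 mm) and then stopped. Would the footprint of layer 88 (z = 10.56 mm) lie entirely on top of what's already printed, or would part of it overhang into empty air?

Compare the two slices. At z = 7.8: the sphere: section is a regular 12-gon, circumradius = √(r²−h²) = √(7.5²−0.3²) = 7.494 (area = (12/2)·7.494²·sin(360°/12) = 168.48 mm²); (whole slice rotated 5° about Z — lengths, areas and connectivity unchanged). At z = 10.56: the sphere: section is a regular 12-gon, circumradius = √(r²−h²) = √(7.5²−3.06²) = 6.847 (area = (12/2)·6.847²·sin(360°/12) = 140.66 mm²); (whole slice rotated 5° about Z — lengths, areas and connectivity unchanged). Checking containment: the cross-section at z = 10.56 is a subset of the cross-section at z = 7.8.

entirely on top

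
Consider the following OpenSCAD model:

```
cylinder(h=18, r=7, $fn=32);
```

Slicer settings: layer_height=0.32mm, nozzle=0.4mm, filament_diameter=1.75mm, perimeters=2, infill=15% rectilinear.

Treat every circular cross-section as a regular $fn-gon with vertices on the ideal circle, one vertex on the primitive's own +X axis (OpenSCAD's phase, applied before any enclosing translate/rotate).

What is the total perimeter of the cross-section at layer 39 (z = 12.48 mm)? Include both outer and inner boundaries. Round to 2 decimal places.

At z = 12.48 mm: the r=7 cylinder gives a regular 32-gon of circumradius 7 (constant along its height) (perimeter = 2·32·7.000·sin(180°/32) = 43.91 mm). Overall, the cross-section is a single solid region. Total boundary length (outer) = 43.91 mm.

43.91 mm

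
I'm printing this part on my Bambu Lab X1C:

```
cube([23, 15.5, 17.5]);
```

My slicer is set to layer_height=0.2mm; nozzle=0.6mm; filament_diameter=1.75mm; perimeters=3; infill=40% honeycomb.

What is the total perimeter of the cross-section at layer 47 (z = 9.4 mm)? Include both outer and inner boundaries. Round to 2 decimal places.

At z = 9.4 mm: the 23×15.5 cube contributes its full rectangle (perimeter 77.00 mm). Overall, the cross-section is a single solid region. Total boundary length (outer) = 77.00 mm.

77.00 mm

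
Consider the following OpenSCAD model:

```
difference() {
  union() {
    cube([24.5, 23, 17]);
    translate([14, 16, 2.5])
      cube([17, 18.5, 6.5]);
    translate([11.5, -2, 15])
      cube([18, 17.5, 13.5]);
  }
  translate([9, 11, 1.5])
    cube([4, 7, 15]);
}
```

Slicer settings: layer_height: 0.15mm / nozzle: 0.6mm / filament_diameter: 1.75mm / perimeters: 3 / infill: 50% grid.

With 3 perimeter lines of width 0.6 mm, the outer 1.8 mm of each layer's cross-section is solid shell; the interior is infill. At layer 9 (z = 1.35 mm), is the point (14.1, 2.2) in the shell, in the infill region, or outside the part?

At z = 1.35 mm: the 24.5×23 cube contributes its full rectangle; the cube at (14, 16) is absent (z outside [2.5, 9]); the cube at (11.5, -2) is absent (z outside [15, 28.5]); Merging all regions: only the 24.5×23 cube is present, so the union is just that shape — 1 connected region; the cube at (9, 11) does not reach this height (z outside [1.5, 16.5]); Taking the first minus the rest: none of the subtracted shapes is present at this height, so that combined region is unchanged — 1 connected region. Overall, the cross-section is a single solid region. The nearest boundary edge runs (0.00, 0.00)→(24.50, 0.00); distance from the point to it = 2.20 mm. The point is inside the cross-section and 2.20 mm from the nearest boundary — more than the 1.8 mm shell width (3 × 0.6), so it's in the infill interior.

infill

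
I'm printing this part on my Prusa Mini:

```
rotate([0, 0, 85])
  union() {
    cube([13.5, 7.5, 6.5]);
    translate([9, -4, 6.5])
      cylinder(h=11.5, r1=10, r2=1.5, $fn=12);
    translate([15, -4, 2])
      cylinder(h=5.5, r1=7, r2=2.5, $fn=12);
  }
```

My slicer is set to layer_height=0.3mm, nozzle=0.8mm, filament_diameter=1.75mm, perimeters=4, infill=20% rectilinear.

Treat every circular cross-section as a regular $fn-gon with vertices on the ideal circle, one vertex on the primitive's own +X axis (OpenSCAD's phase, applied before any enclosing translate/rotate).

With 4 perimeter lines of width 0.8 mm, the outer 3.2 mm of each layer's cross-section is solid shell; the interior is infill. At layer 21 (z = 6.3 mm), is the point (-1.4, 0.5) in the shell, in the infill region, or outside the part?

shell

At z = 6.3 mm: the cube is present — its section is the full 13.5×7.5 rectangle; the cone at (9, -4) is not intersected at this z (z outside [6.5, 18]); the cone at (15, -4): at t=0.782 of its height the radius interpolates to r₁+(r₂−r₁)t = 3.482, giving a regular 12-gon of that circumradius; Combining (union): the 2 present regions are separate (no shared area or edge), so areas and boundary lengths simply add and each stays a separate island — 2 connected regions; (whole slice rotated 85° about Z — lengths, areas and connectivity unchanged). Overall, the cross-section has 2 separate islands. Undo the 85° rotation: the query point maps to (0.376, 1.438) in the un-rotated model frame. The nearest boundary edge runs (0.00, 0.00)→(0.00, 7.50); distance from the point to it = 0.38 mm. (Shell/infill is judged within the island containing the point — the largest one.) The point is inside the cross-section, 0.38 mm from the nearest boundary — within the 3.2 mm shell band (4 × 0.8).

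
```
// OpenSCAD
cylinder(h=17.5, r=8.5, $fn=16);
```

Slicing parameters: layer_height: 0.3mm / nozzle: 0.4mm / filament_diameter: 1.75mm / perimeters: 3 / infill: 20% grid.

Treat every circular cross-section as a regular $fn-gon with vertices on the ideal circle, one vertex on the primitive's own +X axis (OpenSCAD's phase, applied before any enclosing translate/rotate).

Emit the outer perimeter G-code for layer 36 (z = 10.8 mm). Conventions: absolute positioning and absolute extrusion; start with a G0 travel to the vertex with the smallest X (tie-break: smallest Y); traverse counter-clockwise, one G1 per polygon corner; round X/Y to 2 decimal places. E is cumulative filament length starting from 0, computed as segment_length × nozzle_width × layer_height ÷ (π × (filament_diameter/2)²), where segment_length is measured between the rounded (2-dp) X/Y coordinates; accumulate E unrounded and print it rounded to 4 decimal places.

G0 X-8.50 Y0.00 Z10.80
G1 X-7.85 Y-3.25 E0.1654
G1 X-6.01 Y-6.01 E0.3308
G1 X-3.25 Y-7.85 E0.4963
G1 X0.00 Y-8.50 E0.6617
G1 X3.25 Y-7.85 E0.8270
G1 X6.01 Y-6.01 E0.9925
G1 X7.85 Y-3.25 E1.1580
G1 X8.50 Y0.00 E1.3234
G1 X7.85 Y3.25 E1.4887
G1 X6.01 Y6.01 E1.6542
G1 X3.25 Y7.85 E1.8197
G1 X0.00 Y8.50 E1.9851
G1 X-3.25 Y7.85 E2.1504
G1 X-6.01 Y6.01 E2.3159
G1 X-7.85 Y3.25 E2.4814
G1 X-8.50 Y0.00 E2.6468

At z = 10.8 mm: the r=8.5 cylinder gives a regular 16-gon of circumradius 8.5 (constant along its height). The outline is a single polygon with 16 vertices. Extrusion per mm of travel: 0.4 × 0.3 / (π × 0.875²) = 0.049890. Accumulating E over each segment gives final E = 2.6468.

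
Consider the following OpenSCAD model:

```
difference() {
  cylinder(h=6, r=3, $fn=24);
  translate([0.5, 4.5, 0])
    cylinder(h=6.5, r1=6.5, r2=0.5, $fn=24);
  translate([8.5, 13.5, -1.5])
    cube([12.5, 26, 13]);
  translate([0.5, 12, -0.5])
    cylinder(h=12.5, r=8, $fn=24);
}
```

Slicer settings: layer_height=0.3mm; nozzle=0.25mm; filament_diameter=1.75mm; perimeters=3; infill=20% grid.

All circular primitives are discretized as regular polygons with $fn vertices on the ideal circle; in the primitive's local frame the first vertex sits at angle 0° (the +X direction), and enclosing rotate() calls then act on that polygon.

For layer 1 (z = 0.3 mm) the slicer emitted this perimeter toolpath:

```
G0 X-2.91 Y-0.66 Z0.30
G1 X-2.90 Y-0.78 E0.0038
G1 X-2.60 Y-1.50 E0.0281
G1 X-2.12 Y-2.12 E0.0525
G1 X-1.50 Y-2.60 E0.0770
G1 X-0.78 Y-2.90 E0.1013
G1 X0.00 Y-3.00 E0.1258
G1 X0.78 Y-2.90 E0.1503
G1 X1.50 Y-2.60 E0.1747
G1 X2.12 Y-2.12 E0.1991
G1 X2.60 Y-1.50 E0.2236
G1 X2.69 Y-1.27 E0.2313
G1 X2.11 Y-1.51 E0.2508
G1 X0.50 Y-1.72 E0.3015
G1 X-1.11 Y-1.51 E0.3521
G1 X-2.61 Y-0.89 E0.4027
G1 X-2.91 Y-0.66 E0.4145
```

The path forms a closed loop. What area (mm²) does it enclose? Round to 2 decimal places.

5.66 mm²

Apply the shoelace formula to the sequence of (X, Y) vertices; enclosed area = 5.66 mm².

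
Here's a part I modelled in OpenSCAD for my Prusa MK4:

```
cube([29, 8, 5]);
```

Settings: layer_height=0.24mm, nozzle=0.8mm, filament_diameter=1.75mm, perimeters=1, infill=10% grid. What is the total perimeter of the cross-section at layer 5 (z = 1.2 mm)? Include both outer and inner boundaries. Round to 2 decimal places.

74.00 mm

At z = 1.2 mm: the cube (footprint 29×8) is included at this height (perimeter 74.00 mm). Overall, the cross-section is a single solid region. Total boundary length (outer) = 74.00 mm.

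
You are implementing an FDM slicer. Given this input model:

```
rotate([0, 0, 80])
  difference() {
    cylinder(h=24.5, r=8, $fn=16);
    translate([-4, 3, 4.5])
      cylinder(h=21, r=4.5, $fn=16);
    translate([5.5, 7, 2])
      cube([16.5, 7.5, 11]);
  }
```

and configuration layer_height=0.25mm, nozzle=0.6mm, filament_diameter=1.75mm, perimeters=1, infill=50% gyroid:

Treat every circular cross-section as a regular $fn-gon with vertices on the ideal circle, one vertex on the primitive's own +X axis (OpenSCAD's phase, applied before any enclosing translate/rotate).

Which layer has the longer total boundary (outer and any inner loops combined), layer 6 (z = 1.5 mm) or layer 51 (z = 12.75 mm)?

layer 51 (z = 12.75 mm)

Layer 6 (z = 1.5): the r=8 cylinder gives a regular 16-gon of circumradius 8 (constant along its height) (perimeter = 2·16·8.000·sin(180°/16) = 49.94 mm); the cylinder at (-4, 3) does not reach this height (z outside [4.5, 25.5]); the cube at (5.5, 7) does not reach this height (z outside [2, 13]); After the difference (first − rest): none of the subtracted shapes is present at this height, so the r=8 cylinder is unchanged — boundary = 49.94 mm; (rotated 80° about Z; rotation is an isometry so areas/perimeters/island counts are preserved). So its perimeter = 49.94 mm. Layer 51 (z = 12.75): the r=8 cylinder gives a regular 16-gon of circumradius 8 (constant along its height) (perimeter = 2·16·8.000·sin(180°/16) = 49.94 mm); the cylinder at (-4, 3): section is a regular 16-gon, circumradius r=4.5 (perimeter = 2·16·4.500·sin(180°/16) = 28.09 mm); the cube at (5.5, 7) (footprint 16.5×7.5) is included at this height (perimeter 48.00 mm); After the difference (first − rest): starting from the r=8 cylinder, the r=4.5 cylinder at (-4, 3) partially overlaps it — only the 52.46 mm² overlap (of its 61.99 mm²) is removed, clipping the outline; the 16.5×7.5 cube at (5.5, 7) misses the remaining region (no effect) — boundary = 59.38 mm; (rotated 80° about Z; rotation is an isometry so areas/perimeters/island counts are preserved). So its perimeter = 59.38 mm. Layer 51 is larger (59.38 vs 49.94 mm).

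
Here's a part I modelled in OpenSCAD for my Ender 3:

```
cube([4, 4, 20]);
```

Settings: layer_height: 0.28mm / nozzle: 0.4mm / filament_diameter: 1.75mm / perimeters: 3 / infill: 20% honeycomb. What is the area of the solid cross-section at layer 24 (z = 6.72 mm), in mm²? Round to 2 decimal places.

At z = 6.72 mm: the 4×4 cube contributes its full rectangle (area 16.00 mm²). Overall, the cross-section is a single solid region. Net area = 16.00 mm².

16.00 mm²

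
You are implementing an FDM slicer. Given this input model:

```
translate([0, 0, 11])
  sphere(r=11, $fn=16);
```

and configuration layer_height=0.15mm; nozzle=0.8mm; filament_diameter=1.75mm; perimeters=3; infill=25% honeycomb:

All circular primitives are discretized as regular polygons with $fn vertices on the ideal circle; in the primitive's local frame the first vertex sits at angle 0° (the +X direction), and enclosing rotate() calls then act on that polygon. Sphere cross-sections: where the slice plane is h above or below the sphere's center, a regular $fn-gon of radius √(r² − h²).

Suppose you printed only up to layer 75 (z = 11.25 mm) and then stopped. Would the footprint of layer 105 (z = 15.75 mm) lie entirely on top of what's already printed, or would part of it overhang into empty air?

entirely on top

Compare the two slices. At z = 11.25: the sphere: section is a regular 16-gon, circumradius = √(r²−h²) = √(11²−0.25²) = 10.997 (area = (16/2)·10.997²·sin(360°/16) = 370.25 mm²). At z = 15.75: the sphere: section is a regular 16-gon, circumradius = √(r²−h²) = √(11²−4.75²) = 9.922 (area = (16/2)·9.922²·sin(360°/16) = 301.36 mm²). Checking containment: the cross-section at z = 15.75 is a subset of the cross-section at z = 11.25.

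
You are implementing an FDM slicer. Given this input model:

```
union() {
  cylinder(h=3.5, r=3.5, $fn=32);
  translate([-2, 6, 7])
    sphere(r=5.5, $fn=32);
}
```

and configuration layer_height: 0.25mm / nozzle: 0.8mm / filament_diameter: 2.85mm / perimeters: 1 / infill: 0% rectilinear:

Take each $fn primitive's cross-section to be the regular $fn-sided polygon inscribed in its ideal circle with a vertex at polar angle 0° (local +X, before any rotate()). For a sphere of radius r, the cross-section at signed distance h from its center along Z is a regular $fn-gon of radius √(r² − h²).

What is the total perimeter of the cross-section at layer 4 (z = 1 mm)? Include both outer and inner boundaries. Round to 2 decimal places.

At z = 1 mm: the r=3.5 cylinder contributes a regular 32-gon of circumradius 3.5 (perimeter = 2·32·3.500·sin(180°/32) = 21.96 mm); the sphere at (-2, 6) is not intersected at this z (|z−center|=6.000 > r=5.5); Combining (union): only the r=3.5 cylinder is present, so the union is just that shape — boundary = 21.96 mm. Overall, the cross-section is a single solid region. Total boundary length (outer) = 21.96 mm.

21.96 mm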